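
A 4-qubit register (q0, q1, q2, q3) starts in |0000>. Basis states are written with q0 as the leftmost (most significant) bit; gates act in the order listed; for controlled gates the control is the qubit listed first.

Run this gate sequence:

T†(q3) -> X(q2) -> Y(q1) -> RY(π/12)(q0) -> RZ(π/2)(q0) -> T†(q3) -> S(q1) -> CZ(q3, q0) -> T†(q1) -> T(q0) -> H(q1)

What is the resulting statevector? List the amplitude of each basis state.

The resulting statevector has amplitude I*sqrt(4 - 2*sqrt(2))/8 + I*sqrt(6*sqrt(2) + 12)/8 on |0010>, -I*sqrt(6*sqrt(2) + 12)/8 - I*sqrt(4 - 2*sqrt(2))/8 on |0110>, (-sqrt(2*sqrt(2) + 4)/8 + sqrt(12 - 6*sqrt(2))/8)*exp(I*pi/4) on |1010>, (-sqrt(12 - 6*sqrt(2))/8 + sqrt(2*sqrt(2) + 4)/8)*exp(I*pi/4) on |1110>, and 0 on every other basis state.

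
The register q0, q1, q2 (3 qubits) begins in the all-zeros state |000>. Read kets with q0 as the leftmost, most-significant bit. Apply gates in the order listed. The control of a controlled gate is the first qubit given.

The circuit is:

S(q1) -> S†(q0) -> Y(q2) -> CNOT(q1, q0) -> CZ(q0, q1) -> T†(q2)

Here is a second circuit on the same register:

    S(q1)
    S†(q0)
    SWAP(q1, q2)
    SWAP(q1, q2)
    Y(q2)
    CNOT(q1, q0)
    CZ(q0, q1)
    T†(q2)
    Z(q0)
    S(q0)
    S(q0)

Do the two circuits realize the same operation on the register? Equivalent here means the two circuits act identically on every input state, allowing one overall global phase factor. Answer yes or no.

Yes — the two circuits implement the same unitary up to a global phase.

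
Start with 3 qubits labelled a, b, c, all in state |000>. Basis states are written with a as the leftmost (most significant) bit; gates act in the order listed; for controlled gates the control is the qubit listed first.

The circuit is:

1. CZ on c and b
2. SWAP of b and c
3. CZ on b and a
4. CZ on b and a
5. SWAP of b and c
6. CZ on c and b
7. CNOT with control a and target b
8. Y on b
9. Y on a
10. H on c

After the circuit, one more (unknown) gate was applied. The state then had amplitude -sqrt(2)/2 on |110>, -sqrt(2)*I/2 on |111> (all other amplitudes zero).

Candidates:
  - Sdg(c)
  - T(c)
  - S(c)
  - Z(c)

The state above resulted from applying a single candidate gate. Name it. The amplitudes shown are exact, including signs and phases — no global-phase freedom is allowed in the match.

The unique candidate consistent with the amplitudes is S(c). Key observation: the block from step 1 through step 6 cancels to the identity and can be dropped.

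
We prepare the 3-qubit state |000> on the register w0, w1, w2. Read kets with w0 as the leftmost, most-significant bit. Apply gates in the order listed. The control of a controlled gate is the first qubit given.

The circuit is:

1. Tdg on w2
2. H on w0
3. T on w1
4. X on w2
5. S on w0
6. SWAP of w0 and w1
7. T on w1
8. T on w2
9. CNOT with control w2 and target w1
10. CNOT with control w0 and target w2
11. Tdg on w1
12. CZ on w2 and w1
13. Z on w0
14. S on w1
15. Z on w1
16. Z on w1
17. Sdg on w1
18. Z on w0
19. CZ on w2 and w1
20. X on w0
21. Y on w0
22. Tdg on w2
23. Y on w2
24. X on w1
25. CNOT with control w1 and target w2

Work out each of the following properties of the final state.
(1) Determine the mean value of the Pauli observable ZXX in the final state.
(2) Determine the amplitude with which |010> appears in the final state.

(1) In the final state, ZXX has expectation -1.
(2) The final state's coefficient on |010> equals 0.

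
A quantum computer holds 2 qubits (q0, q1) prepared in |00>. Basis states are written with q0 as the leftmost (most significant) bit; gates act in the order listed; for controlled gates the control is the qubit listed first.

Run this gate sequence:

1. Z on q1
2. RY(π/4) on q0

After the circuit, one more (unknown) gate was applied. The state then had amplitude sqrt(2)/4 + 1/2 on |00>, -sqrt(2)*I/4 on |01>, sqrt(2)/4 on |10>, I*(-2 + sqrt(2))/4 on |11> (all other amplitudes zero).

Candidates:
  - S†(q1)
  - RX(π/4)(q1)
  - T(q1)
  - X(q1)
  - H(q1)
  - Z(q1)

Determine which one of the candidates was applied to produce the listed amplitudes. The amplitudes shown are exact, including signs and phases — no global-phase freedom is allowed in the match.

The unique candidate consistent with the amplitudes is RX(π/4)(q1).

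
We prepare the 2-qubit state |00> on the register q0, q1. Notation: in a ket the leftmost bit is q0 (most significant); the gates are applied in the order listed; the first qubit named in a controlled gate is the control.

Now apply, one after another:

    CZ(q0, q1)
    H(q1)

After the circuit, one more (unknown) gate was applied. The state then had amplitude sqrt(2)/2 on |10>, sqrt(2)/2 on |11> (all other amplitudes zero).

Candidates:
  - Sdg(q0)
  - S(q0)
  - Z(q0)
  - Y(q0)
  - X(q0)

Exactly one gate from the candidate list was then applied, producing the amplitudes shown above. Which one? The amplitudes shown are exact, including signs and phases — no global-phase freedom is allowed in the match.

It was X(q0) that produced the state shown.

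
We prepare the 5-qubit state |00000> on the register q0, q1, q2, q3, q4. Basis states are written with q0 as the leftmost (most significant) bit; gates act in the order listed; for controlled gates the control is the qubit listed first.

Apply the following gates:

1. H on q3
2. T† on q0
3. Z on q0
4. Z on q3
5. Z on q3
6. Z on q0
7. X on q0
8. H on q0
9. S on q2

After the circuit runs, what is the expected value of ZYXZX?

The observable ZYXZX averages to 0. Key observation: the block from step 3 through step 6 cancels to the identity and can be dropped.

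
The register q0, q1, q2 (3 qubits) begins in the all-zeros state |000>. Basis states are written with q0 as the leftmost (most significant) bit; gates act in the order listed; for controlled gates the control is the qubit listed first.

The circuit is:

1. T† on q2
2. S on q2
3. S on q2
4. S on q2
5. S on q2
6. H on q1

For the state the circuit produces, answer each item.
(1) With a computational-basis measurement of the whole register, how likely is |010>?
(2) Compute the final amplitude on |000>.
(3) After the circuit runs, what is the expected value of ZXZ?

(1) The probability of measuring |010> is 1/2. Key observation: gates 2-5 undo each other exactly, leaving only the rest of the circuit to track.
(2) The final state's coefficient on |000> equals sqrt(2)/2.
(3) The observable ZXZ averages to 1.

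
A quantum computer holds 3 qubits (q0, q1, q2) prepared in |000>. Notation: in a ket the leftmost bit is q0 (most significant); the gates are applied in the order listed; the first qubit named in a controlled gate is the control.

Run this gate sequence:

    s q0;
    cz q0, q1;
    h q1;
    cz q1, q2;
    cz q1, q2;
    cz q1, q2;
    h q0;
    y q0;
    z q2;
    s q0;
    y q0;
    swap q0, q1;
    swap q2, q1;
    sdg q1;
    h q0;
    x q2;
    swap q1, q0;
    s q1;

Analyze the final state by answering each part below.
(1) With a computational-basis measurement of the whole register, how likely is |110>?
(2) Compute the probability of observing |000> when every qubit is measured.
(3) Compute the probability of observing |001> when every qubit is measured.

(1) The probability of measuring |110> is 0. Key observation: gates 5-6 undo each other exactly, leaving only the rest of the circuit to track.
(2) The probability of measuring |000> is 1/2.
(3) A full measurement returns |001> with probability 1/2.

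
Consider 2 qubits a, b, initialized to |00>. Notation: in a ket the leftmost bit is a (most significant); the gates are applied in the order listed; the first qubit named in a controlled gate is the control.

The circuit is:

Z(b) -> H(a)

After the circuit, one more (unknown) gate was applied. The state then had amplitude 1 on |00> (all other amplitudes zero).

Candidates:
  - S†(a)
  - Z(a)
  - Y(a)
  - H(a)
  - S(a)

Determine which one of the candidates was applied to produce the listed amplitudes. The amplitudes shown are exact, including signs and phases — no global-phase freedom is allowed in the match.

It was H(a) that produced the state shown.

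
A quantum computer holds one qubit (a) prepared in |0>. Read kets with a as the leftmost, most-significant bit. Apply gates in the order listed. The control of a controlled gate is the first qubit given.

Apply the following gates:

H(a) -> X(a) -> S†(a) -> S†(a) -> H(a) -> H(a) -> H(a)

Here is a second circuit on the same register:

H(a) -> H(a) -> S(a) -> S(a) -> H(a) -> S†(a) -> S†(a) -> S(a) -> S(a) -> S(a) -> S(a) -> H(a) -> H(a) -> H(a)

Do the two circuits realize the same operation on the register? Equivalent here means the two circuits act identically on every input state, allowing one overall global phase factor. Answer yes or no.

Yes — the two circuits implement the same unitary up to a global phase.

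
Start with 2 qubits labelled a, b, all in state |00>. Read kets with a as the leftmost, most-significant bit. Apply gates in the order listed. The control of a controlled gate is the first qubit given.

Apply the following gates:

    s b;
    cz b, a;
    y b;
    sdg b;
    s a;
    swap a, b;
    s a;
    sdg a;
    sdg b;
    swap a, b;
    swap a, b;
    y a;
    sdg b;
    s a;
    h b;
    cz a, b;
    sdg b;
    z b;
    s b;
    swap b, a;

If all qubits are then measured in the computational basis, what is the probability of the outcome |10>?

A full measurement returns |10> with probability 1/2.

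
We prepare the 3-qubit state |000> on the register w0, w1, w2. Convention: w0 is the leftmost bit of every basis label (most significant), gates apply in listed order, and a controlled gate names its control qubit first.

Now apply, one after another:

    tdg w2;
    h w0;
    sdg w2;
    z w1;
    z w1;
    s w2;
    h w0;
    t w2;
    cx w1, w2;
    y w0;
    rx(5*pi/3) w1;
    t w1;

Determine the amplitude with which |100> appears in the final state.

|100> carries amplitude -sqrt(3)*I/2 in the final state. Key observation: steps 1-8 multiply out to the identity, so the circuit reduces to the remaining gates.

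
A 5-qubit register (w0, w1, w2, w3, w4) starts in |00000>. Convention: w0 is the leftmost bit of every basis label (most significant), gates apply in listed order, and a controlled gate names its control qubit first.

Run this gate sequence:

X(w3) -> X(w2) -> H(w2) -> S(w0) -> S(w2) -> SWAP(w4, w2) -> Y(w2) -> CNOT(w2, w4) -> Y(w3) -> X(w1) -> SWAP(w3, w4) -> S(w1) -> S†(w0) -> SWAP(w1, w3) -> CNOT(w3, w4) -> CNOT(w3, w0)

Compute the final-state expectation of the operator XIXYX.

The observable XIXYX averages to 0.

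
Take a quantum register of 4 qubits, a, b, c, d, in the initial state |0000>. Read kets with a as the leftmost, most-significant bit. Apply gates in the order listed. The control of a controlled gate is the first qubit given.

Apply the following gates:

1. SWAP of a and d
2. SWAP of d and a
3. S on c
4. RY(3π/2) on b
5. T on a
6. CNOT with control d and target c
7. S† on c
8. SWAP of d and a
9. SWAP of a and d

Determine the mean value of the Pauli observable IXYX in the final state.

The observable IXYX averages to 0.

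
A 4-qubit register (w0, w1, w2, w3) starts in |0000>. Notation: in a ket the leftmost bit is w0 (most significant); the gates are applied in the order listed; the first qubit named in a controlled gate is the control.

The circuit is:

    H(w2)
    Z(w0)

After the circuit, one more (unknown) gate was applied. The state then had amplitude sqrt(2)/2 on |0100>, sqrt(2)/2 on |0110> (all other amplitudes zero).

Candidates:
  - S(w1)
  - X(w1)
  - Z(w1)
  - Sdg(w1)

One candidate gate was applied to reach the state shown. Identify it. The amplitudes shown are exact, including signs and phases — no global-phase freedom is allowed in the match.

The applied gate was X(w1).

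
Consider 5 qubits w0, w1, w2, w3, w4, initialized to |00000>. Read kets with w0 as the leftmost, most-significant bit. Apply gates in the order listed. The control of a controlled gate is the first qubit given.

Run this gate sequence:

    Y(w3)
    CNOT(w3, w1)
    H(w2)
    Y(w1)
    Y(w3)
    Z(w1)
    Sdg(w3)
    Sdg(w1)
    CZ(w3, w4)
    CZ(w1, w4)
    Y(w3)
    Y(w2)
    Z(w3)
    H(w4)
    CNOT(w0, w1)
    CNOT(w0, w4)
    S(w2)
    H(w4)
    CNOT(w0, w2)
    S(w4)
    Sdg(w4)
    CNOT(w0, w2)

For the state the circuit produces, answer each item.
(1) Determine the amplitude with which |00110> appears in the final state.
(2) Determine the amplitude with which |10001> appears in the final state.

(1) |00110> carries amplitude sqrt(2)/2 in the final state. Key observation: gates 19-22 undo each other exactly, leaving only the rest of the circuit to track.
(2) The amplitude on |10001> is 0.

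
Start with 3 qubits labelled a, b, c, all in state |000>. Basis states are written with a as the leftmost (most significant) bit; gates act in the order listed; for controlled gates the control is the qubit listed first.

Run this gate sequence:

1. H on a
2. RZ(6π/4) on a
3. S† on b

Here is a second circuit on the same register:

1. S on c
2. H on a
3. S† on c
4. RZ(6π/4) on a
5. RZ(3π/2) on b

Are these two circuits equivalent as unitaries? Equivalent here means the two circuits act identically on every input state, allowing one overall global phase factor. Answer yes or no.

Yes: on every input state the two circuits agree up to one overall phase factor.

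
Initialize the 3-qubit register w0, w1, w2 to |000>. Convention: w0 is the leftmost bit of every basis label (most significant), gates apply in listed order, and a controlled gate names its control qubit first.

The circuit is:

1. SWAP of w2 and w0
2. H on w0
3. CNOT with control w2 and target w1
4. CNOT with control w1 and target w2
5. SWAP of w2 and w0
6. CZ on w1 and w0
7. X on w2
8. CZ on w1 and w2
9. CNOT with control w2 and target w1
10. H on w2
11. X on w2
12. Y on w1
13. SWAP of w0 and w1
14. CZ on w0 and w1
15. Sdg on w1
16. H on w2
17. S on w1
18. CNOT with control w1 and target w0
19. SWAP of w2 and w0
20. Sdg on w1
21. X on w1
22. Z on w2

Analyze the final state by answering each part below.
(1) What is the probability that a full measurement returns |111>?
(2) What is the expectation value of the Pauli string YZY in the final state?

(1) Outcome |111> occurs with probability 0.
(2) In the final state, YZY has expectation 1.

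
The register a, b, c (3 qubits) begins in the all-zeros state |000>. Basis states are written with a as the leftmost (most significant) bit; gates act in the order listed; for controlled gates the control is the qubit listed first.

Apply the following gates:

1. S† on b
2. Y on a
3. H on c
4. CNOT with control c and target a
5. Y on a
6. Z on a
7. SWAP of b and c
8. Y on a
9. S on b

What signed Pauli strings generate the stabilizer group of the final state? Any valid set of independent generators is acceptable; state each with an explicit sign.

The final state is stabilized by the group generated by -XYI, -ZZI, +IIZ; other independent generating sets are equally valid.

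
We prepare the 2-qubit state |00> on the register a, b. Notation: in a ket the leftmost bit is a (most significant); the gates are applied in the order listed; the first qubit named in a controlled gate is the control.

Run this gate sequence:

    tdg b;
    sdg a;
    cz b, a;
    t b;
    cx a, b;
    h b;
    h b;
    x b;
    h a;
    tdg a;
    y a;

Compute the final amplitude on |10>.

|10> carries amplitude 0 in the final state. Key observation: the block from step 6 through step 7 cancels to the identity and can be dropped.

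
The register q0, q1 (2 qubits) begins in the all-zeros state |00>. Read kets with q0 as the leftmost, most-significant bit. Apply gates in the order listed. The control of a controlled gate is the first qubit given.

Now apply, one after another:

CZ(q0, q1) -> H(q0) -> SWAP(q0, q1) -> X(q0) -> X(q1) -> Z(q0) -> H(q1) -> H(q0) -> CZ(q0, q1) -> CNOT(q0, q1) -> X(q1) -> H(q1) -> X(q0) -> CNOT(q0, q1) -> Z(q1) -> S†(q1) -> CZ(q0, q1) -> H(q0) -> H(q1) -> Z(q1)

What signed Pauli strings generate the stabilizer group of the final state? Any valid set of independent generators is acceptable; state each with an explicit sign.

The stabilizer group can be generated by +IY, +ZI, among other valid generating sets.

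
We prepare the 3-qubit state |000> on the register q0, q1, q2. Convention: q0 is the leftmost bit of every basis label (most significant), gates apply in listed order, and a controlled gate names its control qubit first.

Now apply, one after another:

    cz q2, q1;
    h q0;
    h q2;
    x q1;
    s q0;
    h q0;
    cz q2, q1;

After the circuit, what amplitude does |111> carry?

|111> carries amplitude sqrt(2)*(-1 + I)/4 in the final state.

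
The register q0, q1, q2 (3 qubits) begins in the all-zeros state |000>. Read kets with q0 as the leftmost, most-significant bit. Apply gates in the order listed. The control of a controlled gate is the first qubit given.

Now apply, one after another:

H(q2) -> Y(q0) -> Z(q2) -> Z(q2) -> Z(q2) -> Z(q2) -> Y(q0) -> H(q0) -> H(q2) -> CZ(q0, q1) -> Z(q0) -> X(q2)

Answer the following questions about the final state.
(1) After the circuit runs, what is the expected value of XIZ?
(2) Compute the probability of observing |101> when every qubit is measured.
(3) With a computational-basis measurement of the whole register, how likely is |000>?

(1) In the final state, XIZ has expectation 1. Key observation: gates 2-7 undo each other exactly, leaving only the rest of the circuit to track.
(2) Outcome |101> occurs with probability 1/2.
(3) A full measurement returns |000> with probability 0.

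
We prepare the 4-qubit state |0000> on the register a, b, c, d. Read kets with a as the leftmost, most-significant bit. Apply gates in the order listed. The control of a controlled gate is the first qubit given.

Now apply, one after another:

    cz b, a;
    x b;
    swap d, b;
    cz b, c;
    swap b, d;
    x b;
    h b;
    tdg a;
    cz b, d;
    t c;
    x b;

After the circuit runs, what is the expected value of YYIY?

The expectation value of YYIY is 0.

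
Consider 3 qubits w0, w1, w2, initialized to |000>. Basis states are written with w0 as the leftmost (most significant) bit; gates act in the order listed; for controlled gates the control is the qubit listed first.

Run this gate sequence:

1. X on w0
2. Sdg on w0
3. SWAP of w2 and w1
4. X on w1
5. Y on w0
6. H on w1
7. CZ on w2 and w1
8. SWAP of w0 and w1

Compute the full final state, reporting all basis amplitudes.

The final amplitudes are -sqrt(2)/2 on |000>, sqrt(2)/2 on |100>, and 0 on every other basis state.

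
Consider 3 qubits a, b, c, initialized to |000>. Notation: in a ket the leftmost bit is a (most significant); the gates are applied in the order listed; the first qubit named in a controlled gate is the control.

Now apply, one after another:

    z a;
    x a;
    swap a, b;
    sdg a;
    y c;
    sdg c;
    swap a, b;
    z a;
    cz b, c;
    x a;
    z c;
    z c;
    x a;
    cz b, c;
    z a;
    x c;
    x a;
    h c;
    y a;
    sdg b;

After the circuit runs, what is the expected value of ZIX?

The observable ZIX averages to -1. Key observation: steps 8-15 multiply out to the identity, so the circuit reduces to the remaining gates.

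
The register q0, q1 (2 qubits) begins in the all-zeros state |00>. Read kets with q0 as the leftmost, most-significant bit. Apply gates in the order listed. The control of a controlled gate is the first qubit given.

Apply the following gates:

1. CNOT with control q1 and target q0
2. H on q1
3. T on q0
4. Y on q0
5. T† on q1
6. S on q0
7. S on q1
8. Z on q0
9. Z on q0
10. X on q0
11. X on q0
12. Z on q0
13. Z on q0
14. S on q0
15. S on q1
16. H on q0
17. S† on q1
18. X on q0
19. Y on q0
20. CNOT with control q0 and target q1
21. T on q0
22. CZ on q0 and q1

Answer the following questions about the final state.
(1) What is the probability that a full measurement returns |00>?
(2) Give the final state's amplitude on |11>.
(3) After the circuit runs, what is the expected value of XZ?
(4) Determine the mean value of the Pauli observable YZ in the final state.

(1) Outcome |00> occurs with probability 1/4. Key observation: gates 8-13 undo each other exactly, leaving only the rest of the circuit to track.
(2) The final state's coefficient on |11> equals exp(I*pi/4)/2.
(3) The observable XZ averages to 1/2.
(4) The observable YZ averages to 1/2.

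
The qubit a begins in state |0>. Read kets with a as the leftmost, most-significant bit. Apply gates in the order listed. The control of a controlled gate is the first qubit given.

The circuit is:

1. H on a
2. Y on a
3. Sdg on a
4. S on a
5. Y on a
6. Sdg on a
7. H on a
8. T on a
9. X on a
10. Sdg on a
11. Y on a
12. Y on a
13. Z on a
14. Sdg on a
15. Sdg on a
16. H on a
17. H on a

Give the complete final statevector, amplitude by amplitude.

After the circuit, the state carries amplitude (1 + I)*exp(I*pi/4)/2 on |0>, -1/2 - I/2 on |1>.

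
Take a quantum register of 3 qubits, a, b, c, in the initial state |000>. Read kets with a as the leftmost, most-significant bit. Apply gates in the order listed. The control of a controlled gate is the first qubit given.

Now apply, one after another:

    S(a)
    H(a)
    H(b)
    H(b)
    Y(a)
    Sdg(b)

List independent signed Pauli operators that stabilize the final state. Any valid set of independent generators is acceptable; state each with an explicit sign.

One valid set of independent stabilizer generators is -XII, +IZI, +IIZ (any independent generating set of the same group is equally correct). Key observation: steps 3-4 multiply out to the identity, so the circuit reduces to the remaining gates.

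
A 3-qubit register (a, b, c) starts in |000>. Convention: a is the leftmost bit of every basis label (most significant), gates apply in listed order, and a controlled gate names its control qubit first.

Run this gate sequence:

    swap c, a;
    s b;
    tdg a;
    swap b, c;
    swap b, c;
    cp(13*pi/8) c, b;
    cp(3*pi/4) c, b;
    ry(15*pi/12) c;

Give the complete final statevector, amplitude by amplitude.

After the circuit, the state carries amplitude -sqrt(2 - sqrt(2))/2 on |000>, sqrt(sqrt(2) + 2)/2 on |001>, and 0 on every other basis state. Key observation: steps 4-5 multiply out to the identity, so the circuit reduces to the remaining gates.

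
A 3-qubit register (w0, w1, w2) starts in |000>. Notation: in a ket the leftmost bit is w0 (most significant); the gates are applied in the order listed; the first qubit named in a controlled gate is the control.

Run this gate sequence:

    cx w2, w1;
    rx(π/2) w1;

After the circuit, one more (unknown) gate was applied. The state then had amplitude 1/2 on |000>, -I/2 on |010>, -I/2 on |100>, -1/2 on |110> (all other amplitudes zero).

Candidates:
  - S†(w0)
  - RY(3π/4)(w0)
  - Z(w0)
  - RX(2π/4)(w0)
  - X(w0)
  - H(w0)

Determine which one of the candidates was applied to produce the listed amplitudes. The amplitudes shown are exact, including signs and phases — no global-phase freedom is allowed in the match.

The applied gate was RX(2π/4)(w0).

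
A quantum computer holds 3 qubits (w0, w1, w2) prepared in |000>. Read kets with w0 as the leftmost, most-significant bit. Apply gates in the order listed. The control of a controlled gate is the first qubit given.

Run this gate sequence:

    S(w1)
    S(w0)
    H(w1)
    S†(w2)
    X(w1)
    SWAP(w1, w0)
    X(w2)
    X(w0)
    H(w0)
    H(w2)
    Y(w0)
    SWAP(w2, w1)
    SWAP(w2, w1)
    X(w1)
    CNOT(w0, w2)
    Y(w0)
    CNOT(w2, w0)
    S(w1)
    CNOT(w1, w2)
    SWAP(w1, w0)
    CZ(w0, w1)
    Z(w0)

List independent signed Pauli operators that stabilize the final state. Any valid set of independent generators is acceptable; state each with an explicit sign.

One valid set of independent stabilizer generators is +IXX, -ZII, -IZZ (any independent generating set of the same group is equally correct).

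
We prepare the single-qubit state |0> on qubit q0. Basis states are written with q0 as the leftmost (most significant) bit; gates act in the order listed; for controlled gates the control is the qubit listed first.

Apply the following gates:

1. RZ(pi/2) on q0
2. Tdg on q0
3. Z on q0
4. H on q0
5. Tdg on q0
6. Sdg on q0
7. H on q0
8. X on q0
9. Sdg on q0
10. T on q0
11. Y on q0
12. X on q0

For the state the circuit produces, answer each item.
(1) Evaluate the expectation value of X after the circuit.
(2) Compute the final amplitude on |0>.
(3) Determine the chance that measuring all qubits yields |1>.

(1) The expectation value of X is 1/2.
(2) |0> carries amplitude exp(I*pi/4)/2 + I/2 in the final state.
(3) Outcome |1> occurs with probability 1/2 - sqrt(2)/4.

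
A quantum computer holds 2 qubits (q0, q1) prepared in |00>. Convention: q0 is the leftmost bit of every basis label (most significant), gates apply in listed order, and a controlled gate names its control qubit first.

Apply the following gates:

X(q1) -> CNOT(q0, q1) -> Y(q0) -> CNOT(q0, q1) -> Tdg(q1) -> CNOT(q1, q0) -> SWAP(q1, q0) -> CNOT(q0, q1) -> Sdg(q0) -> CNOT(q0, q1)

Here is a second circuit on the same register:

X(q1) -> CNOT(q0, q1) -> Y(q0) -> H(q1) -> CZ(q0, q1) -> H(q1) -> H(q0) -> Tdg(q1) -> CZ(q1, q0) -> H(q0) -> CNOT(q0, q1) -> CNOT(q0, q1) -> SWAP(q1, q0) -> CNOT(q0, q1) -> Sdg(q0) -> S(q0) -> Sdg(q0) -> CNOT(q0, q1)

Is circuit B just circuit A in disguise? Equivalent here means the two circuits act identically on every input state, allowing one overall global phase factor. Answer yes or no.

Yes, they are equivalent — the unitaries differ by at most a global phase.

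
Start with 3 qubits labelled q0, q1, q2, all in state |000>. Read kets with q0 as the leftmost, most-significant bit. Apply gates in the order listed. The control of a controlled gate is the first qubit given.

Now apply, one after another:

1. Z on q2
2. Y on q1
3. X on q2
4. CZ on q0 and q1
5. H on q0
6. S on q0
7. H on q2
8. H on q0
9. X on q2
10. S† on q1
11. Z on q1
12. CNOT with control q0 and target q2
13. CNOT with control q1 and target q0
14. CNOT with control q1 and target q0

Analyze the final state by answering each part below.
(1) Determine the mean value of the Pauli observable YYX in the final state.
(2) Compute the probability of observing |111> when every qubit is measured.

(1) In the final state, YYX has expectation 0.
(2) A full measurement returns |111> with probability 1/4.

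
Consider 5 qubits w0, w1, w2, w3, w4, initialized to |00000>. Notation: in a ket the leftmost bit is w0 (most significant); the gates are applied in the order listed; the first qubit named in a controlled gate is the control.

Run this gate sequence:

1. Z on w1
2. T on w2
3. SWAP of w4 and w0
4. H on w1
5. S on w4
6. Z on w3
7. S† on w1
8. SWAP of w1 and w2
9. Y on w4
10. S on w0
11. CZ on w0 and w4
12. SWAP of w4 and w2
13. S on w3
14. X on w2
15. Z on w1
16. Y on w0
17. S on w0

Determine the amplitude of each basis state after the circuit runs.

The final amplitudes are -sqrt(2)*I/2 on |10000>, -sqrt(2)/2 on |10001>, and 0 on every other basis state.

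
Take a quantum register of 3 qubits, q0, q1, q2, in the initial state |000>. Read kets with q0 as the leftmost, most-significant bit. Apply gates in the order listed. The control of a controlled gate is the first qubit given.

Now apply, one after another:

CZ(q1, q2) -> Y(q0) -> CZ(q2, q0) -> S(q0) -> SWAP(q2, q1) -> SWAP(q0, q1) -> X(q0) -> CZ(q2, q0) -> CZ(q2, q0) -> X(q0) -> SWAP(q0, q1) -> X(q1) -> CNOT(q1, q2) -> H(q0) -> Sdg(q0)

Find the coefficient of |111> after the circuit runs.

|111> carries amplitude -sqrt(2)*I/2 in the final state. Key observation: the block from step 6 through step 11 cancels to the identity and can be dropped.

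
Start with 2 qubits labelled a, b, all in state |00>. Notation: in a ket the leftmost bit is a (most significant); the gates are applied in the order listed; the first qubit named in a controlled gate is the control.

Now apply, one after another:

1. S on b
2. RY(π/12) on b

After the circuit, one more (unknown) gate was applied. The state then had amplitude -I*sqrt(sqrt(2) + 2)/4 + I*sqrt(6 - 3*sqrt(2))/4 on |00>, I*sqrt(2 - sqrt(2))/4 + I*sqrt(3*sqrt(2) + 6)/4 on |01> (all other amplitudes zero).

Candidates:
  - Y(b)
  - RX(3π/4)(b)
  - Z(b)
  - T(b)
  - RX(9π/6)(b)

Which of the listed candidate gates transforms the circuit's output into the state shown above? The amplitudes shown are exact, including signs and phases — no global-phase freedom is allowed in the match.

The unique candidate consistent with the amplitudes is Y(b).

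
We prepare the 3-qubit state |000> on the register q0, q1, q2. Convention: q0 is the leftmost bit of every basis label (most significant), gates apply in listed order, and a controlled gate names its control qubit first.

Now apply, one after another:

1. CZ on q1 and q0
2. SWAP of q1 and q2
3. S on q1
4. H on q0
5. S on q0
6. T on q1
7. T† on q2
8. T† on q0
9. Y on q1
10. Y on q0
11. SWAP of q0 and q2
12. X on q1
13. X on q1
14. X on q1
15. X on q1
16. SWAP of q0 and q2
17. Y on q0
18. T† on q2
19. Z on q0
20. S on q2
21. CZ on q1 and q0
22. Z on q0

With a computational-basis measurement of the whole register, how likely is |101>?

A full measurement returns |101> with probability 0.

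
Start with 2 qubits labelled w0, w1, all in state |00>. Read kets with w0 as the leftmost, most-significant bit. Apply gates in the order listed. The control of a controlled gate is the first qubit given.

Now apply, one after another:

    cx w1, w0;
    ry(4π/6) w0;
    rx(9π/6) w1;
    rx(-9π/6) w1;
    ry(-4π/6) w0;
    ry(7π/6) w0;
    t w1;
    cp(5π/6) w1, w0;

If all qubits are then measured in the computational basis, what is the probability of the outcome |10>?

The probability of measuring |10> is sqrt(3)/4 + 1/2. Key observation: the block from step 2 through step 5 cancels to the identity and can be dropped.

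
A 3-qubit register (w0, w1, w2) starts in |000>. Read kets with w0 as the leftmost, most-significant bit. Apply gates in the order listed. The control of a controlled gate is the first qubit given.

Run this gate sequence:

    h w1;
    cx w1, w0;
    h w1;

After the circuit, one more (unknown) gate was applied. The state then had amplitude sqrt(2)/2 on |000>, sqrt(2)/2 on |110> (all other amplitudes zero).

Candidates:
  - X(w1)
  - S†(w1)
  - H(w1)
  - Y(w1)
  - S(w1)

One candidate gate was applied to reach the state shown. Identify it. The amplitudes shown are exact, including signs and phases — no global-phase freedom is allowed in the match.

The applied gate was H(w1).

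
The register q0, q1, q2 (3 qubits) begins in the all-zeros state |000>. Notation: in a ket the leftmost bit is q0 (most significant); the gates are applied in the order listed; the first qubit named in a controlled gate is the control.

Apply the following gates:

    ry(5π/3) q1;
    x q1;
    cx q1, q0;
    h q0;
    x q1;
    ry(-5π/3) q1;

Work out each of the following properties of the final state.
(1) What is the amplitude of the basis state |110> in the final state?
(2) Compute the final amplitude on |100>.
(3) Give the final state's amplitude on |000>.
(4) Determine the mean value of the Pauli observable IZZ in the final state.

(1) The amplitude on |110> is -sqrt(6)/4.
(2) The final state's coefficient on |100> equals -sqrt(2)/4.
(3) The final state's coefficient on |000> equals sqrt(2)/2.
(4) The observable IZZ averages to 1/4.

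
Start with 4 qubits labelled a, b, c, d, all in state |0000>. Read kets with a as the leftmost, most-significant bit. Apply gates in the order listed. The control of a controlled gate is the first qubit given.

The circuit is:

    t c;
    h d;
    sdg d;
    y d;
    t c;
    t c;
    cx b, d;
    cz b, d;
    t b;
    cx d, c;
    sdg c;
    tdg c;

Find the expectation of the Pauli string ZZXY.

The expectation value of ZZXY is sqrt(2)/2.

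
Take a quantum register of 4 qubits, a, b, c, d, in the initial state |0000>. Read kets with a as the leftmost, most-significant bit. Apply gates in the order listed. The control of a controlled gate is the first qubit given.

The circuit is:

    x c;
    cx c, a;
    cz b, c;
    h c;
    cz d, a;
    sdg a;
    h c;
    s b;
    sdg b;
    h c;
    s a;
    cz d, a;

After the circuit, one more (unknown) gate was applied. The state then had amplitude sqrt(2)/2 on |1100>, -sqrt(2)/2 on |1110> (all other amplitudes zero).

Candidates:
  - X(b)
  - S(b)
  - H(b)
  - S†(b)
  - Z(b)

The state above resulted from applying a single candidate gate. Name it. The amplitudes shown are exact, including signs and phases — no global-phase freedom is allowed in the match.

The applied gate was X(b). Key observation: steps 5-12 multiply out to the identity, so the circuit reduces to the remaining gates.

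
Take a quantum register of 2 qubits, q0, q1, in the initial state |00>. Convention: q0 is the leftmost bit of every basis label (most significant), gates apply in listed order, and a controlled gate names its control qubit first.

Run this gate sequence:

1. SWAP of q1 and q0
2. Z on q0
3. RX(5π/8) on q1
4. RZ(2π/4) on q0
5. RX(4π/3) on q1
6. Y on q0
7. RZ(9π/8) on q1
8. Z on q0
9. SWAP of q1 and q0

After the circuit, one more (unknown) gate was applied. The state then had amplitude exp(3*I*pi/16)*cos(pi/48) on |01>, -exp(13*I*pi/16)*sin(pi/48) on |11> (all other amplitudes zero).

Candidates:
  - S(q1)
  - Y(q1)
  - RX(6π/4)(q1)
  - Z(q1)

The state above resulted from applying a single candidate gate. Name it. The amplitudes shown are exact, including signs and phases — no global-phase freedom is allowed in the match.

It was S(q1) that produced the state shown.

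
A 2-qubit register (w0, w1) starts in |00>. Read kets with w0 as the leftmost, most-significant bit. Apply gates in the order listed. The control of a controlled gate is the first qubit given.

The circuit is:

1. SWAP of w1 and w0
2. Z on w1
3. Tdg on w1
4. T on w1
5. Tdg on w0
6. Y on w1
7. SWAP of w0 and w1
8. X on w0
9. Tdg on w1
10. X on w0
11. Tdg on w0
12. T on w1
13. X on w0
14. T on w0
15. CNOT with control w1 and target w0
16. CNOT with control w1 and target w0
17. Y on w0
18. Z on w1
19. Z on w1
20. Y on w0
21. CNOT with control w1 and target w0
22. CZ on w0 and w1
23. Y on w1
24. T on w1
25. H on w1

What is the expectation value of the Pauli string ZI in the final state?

The observable ZI averages to 1.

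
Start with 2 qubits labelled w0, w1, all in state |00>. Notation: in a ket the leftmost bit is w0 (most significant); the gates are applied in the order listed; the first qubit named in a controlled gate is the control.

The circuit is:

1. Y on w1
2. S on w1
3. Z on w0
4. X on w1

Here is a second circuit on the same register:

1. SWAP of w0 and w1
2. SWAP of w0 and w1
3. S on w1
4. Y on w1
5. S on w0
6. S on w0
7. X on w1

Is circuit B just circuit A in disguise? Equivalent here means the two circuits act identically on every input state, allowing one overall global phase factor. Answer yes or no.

No, they are not equivalent — no single phase factor reconciles the two unitaries.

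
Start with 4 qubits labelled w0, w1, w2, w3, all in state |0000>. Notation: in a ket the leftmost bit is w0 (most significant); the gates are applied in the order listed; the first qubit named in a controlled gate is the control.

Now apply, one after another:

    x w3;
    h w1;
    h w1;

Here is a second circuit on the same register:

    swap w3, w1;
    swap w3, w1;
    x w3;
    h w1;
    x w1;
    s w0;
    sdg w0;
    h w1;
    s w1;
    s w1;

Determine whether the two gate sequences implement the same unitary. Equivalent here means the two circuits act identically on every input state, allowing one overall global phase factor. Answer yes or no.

Yes, they are equivalent — the unitaries differ by at most a global phase.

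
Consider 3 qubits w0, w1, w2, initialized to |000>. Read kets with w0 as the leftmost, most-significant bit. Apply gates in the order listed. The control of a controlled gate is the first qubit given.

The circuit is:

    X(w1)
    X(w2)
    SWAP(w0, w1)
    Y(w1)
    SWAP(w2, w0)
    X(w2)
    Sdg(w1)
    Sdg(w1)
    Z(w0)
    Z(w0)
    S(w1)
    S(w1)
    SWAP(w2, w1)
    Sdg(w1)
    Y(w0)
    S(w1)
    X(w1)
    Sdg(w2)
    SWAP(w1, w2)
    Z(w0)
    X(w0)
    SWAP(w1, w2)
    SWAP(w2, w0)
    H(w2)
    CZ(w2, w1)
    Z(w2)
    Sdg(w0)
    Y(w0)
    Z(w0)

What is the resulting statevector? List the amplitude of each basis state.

After the circuit, the state carries amplitude sqrt(2)*I/2 on |010>, -sqrt(2)*I/2 on |011>, and 0 on every other basis state. Key observation: steps 7-12 multiply out to the identity, so the circuit reduces to the remaining gates.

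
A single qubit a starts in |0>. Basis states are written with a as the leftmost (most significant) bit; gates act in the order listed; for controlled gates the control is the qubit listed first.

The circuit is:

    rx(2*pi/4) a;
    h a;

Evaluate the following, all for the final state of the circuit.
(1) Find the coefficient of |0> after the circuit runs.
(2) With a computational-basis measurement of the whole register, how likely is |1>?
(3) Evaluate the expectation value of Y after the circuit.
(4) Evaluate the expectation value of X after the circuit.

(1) The amplitude on |0> is 1/2 - I/2.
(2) The probability of measuring |1> is 1/2.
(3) The expectation value of Y is 1.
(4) The observable X averages to 0.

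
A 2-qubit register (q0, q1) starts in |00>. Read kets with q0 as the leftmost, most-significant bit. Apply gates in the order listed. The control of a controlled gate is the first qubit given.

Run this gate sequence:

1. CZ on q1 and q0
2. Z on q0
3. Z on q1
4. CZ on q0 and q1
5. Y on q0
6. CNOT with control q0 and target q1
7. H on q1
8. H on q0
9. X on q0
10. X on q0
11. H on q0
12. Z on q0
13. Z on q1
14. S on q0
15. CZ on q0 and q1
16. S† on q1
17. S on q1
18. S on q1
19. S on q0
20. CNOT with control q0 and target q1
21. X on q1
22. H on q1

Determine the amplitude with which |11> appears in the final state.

The final state's coefficient on |11> equals -1/2 + I/2. Key observation: steps 8-11 multiply out to the identity, so the circuit reduces to the remaining gates.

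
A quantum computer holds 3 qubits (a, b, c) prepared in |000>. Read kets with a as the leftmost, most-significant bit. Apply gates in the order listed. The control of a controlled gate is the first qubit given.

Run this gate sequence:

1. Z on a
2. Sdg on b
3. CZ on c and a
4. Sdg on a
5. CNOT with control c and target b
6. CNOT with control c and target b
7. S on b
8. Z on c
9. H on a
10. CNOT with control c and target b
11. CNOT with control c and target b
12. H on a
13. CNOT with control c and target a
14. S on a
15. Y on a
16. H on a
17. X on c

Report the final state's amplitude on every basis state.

After the circuit, the state carries amplitude sqrt(2)*I/2 on |001>, -sqrt(2)*I/2 on |101>, and 0 on every other basis state.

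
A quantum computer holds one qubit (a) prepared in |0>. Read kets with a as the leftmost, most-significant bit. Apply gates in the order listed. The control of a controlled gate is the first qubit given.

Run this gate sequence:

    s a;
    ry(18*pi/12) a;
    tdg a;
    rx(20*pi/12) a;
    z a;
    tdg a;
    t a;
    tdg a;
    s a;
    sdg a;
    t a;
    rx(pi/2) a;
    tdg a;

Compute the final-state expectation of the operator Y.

The observable Y averages to -1/2 + sqrt(3)/4. Key observation: steps 8-11 multiply out to the identity, so the circuit reduces to the remaining gates.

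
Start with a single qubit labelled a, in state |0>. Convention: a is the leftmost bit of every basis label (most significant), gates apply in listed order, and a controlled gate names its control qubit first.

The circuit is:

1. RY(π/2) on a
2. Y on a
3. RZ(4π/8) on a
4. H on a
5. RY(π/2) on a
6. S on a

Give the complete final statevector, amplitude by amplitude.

The final amplitudes are sqrt(2)*exp(3*I*pi/4)/2 on |0>, -sqrt(2)*exp(3*I*pi/4)/2 on |1>.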